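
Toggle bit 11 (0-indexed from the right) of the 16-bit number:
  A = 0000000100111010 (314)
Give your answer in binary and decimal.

Mask = 1 << 11 = 0000100000000000
Bit 11 of A is 0; XOR with the mask flips it to 1.
  0000000100111010
^ 0000100000000000
------------------
  0000100100111010

Answer: 0000100100111010 (2362)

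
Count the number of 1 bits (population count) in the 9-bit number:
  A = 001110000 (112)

001110000
1-bits at positions (from bit 0 = LSB): 4, 5, 6
Count = 3

Answer: 3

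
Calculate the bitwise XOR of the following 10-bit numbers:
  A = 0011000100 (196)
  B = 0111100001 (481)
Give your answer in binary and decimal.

Apply ^ to each column (1 where bits differ):
  0011000100
^ 0111100001
------------
  0100100101

Answer: 0100100101 (293)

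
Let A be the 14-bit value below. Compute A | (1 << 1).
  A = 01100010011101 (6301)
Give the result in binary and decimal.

Mask = 1 << 1 = 00000000000010
Bit 1 of A is 0, so OR-ing with the mask flips it to 1.
  01100010011101
| 00000000000010
----------------
  01100010011111

Answer: 01100010011111 (6303)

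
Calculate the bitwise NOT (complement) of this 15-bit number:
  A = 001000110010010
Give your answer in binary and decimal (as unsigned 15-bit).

Flip each bit (0->1, 1->0):
  001000110010010
  110111001101101

Answer: 110111001101101 (28269)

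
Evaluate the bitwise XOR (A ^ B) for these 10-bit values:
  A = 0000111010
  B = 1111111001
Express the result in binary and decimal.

Apply ^ to each column (1 where bits differ):
  0000111010
^ 1111111001
------------
  1111000011

Answer: 1111000011 (963)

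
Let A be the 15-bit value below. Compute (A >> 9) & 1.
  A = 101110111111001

Bit 9 is the 10th from the right.
  101110111111001
       ^
That bit is 0.

Answer: 0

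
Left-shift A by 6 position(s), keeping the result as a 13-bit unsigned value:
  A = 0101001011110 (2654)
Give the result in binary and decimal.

Shift left by 6: drop the top 6 bit(s), append 6 zero(s) on the right.
  0101001011110  ->  discard [010100], keep [1011110], append 000000
= 1011110000000

Answer: 1011110000000 (6016)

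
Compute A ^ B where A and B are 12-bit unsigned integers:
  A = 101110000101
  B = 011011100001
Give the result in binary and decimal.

Apply ^ to each column (1 where bits differ):
  101110000101
^ 011011100001
--------------
  110101100100

Answer: 110101100100 (3428)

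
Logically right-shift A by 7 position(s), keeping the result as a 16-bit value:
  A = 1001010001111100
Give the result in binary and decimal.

Logical shift right by 7: drop the bottom 7 bit(s), prepend 7 zero(s) on the left.
  1001010001111100  ->  keep [100101000], discard [1111100], prepend 0000000
= 0000000100101000

Answer: 0000000100101000 (296)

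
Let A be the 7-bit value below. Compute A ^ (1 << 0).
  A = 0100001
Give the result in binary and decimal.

Mask = 1 << 0 = 0000001
Bit 0 of A is 1; XOR with the mask flips it to 0.
  0100001
^ 0000001
---------
  0100000

Answer: 0100000 (32)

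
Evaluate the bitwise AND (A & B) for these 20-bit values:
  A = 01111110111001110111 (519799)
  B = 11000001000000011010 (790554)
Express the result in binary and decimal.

Apply & to each column (1 only where both bits are 1):
  01111110111001110111
& 11000001000000011010
----------------------
  01000000000000010010

Answer: 01000000000000010010 (262162)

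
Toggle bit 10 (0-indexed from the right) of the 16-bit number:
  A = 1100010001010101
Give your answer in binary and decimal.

Mask = 1 << 10 = 0000010000000000
Bit 10 of A is 1; XOR with the mask flips it to 0.
  1100010001010101
^ 0000010000000000
------------------
  1100000001010101

Answer: 1100000001010101 (49237)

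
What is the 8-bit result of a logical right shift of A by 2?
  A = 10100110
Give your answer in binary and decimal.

Logical shift right by 2: drop the bottom 2 bit(s), prepend 2 zero(s) on the left.
  10100110  ->  keep [101001], discard [10], prepend 00
= 00101001

Answer: 00101001 (41)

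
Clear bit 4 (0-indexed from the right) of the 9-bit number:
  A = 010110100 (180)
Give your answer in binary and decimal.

Mask = ~(1 << 4) = 111101111
Bit 4 of A is 1, so AND-ing with the mask clears it to 0.
  010110100
& 111101111
-----------
  010100100

Answer: 010100100 (164)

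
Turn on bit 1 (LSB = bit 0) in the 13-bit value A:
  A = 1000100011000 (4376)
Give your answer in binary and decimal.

Mask = 1 << 1 = 0000000000010
Bit 1 of A is 0, so OR-ing with the mask flips it to 1.
  1000100011000
| 0000000000010
---------------
  1000100011010

Answer: 1000100011010 (4378)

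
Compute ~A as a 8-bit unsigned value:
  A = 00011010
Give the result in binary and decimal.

Flip each bit (0->1, 1->0):
  00011010
  11100101

Answer: 11100101 (229)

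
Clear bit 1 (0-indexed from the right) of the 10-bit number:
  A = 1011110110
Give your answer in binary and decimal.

Mask = ~(1 << 1) = 1111111101
Bit 1 of A is 1, so AND-ing with the mask clears it to 0.
  1011110110
& 1111111101
------------
  1011110100

Answer: 1011110100 (756)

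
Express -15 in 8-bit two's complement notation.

1. Binary of +15:  00001111
2. Invert bits:     11110000
3. Add 1:           11110001

Answer: 11110001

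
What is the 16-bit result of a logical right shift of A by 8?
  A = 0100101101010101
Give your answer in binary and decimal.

Logical shift right by 8: drop the bottom 8 bit(s), prepend 8 zero(s) on the left.
  0100101101010101  ->  keep [01001011], discard [01010101], prepend 00000000
= 0000000001001011

Answer: 0000000001001011 (75)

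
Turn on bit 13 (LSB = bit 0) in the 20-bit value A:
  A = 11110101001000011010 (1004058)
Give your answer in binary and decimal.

Mask = 1 << 13 = 00000010000000000000
Bit 13 of A is 0, so OR-ing with the mask flips it to 1.
  11110101001000011010
| 00000010000000000000
----------------------
  11110111001000011010

Answer: 11110111001000011010 (1012250)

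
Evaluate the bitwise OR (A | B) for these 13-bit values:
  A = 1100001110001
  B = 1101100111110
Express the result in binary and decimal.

Apply | to each column (1 where either bit is 1):
  1100001110001
| 1101100111110
---------------
  1101101111111

Answer: 1101101111111 (7039)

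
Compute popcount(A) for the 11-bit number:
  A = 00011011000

00011011000
1-bits at positions (from bit 0 = LSB): 3, 4, 6, 7
Count = 4

Answer: 4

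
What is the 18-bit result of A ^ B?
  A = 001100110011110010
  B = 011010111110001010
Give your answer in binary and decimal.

Apply ^ to each column (1 where bits differ):
  001100110011110010
^ 011010111110001010
--------------------
  010110001101111000

Answer: 010110001101111000 (91000)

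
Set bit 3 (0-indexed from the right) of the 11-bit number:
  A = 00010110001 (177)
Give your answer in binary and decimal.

Mask = 1 << 3 = 00000001000
Bit 3 of A is 0, so OR-ing with the mask flips it to 1.
  00010110001
| 00000001000
-------------
  00010111001

Answer: 00010111001 (185)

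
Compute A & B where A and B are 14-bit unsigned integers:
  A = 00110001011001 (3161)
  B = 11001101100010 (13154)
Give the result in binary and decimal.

Apply & to each column (1 only where both bits are 1):
  00110001011001
& 11001101100010
----------------
  00000001000000

Answer: 00000001000000 (64)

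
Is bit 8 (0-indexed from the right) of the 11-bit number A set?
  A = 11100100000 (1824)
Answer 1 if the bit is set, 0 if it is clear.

Bit 8 is the 9th from the right.
  11100100000
    ^
That bit is 1.

Answer: 1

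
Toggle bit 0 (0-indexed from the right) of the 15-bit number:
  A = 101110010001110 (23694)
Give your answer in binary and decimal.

Mask = 1 << 0 = 000000000000001
Bit 0 of A is 0; XOR with the mask flips it to 1.
  101110010001110
^ 000000000000001
-----------------
  101110010001111

Answer: 101110010001111 (23695)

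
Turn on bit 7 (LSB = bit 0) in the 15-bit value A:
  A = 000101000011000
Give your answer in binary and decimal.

Mask = 1 << 7 = 000000010000000
Bit 7 of A is 0, so OR-ing with the mask flips it to 1.
  000101000011000
| 000000010000000
-----------------
  000101010011000

Answer: 000101010011000 (2712)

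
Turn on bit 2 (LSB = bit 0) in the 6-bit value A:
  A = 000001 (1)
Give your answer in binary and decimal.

Mask = 1 << 2 = 000100
Bit 2 of A is 0, so OR-ing with the mask flips it to 1.
  000001
| 000100
--------
  000101

Answer: 000101 (5)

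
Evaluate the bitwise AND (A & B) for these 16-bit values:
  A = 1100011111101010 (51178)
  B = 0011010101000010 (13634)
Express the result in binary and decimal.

Apply & to each column (1 only where both bits are 1):
  1100011111101010
& 0011010101000010
------------------
  0000010101000010

Answer: 0000010101000010 (1346)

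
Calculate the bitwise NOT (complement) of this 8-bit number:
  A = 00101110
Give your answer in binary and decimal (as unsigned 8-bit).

Flip each bit (0->1, 1->0):
  00101110
  11010001

Answer: 11010001 (209)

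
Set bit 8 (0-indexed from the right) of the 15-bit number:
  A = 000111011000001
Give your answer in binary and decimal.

Mask = 1 << 8 = 000000100000000
Bit 8 of A is 0, so OR-ing with the mask flips it to 1.
  000111011000001
| 000000100000000
-----------------
  000111111000001

Answer: 000111111000001 (4033)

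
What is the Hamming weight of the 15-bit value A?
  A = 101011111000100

101011111000100
1-bits at positions (from bit 0 = LSB): 2, 6, 7, 8, 9, 10, 12, 14
Count = 8

Answer: 8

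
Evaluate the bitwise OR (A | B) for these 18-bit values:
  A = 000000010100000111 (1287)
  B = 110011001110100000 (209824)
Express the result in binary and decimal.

Apply | to each column (1 where either bit is 1):
  000000010100000111
| 110011001110100000
--------------------
  110011011110100111

Answer: 110011011110100111 (210855)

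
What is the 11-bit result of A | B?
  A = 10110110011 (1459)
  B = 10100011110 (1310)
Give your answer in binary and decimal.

Apply | to each column (1 where either bit is 1):
  10110110011
| 10100011110
-------------
  10110111111

Answer: 10110111111 (1471)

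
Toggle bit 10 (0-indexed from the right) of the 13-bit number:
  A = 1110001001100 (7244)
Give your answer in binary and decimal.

Mask = 1 << 10 = 0010000000000
Bit 10 of A is 1; XOR with the mask flips it to 0.
  1110001001100
^ 0010000000000
---------------
  1100001001100

Answer: 1100001001100 (6220)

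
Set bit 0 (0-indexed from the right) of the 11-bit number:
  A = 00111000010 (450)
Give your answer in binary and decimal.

Mask = 1 << 0 = 00000000001
Bit 0 of A is 0, so OR-ing with the mask flips it to 1.
  00111000010
| 00000000001
-------------
  00111000011

Answer: 00111000011 (451)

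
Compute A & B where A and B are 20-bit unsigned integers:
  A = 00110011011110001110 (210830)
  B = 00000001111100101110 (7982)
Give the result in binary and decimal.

Apply & to each column (1 only where both bits are 1):
  00110011011110001110
& 00000001111100101110
----------------------
  00000001011100001110

Answer: 00000001011100001110 (5902)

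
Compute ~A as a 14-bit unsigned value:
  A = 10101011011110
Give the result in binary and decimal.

Flip each bit (0->1, 1->0):
  10101011011110
  01010100100001

Answer: 01010100100001 (5409)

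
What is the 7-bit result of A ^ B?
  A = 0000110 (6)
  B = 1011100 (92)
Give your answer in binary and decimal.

Apply ^ to each column (1 where bits differ):
  0000110
^ 1011100
---------
  1011010

Answer: 1011010 (90)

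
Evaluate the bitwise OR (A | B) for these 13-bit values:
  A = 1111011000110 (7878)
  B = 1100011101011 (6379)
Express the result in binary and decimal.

Apply | to each column (1 where either bit is 1):
  1111011000110
| 1100011101011
---------------
  1111011101111

Answer: 1111011101111 (7919)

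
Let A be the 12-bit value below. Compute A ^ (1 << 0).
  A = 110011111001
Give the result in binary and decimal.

Mask = 1 << 0 = 000000000001
Bit 0 of A is 1; XOR with the mask flips it to 0.
  110011111001
^ 000000000001
--------------
  110011111000

Answer: 110011111000 (3320)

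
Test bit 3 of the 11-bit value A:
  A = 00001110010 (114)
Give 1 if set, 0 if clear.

Bit 3 is the 4th from the right.
  00001110010
         ^
That bit is 0.

Answer: 0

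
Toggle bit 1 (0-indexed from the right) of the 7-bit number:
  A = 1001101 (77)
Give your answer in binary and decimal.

Mask = 1 << 1 = 0000010
Bit 1 of A is 0; XOR with the mask flips it to 1.
  1001101
^ 0000010
---------
  1001111

Answer: 1001111 (79)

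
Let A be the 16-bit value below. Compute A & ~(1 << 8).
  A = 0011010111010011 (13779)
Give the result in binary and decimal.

Mask = ~(1 << 8) = 1111111011111111
Bit 8 of A is 1, so AND-ing with the mask clears it to 0.
  0011010111010011
& 1111111011111111
------------------
  0011010011010011

Answer: 0011010011010011 (13523)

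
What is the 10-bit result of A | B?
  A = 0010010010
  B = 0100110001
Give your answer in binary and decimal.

Apply | to each column (1 where either bit is 1):
  0010010010
| 0100110001
------------
  0110110011

Answer: 0110110011 (435)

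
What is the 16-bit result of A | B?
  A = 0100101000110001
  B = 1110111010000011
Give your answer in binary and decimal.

Apply | to each column (1 where either bit is 1):
  0100101000110001
| 1110111010000011
------------------
  1110111010110011

Answer: 1110111010110011 (61107)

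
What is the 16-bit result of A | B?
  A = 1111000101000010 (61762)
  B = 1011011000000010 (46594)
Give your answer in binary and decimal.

Apply | to each column (1 where either bit is 1):
  1111000101000010
| 1011011000000010
------------------
  1111011101000010

Answer: 1111011101000010 (63298)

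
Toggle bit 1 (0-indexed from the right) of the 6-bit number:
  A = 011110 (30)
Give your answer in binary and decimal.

Mask = 1 << 1 = 000010
Bit 1 of A is 1; XOR with the mask flips it to 0.
  011110
^ 000010
--------
  011100

Answer: 011100 (28)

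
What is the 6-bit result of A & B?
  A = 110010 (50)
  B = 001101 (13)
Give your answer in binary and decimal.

Apply & to each column (1 only where both bits are 1):
  110010
& 001101
--------
  000000

Answer: 000000 (0)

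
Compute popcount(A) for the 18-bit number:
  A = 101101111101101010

101101111101101010
1-bits at positions (from bit 0 = LSB): 1, 3, 5, 6, 8, 9, 10, 11, 12, 14, 15, 17
Count = 12

Answer: 12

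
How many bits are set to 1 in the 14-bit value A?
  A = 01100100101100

01100100101100
1-bits at positions (from bit 0 = LSB): 2, 3, 5, 8, 11, 12
Count = 6

Answer: 6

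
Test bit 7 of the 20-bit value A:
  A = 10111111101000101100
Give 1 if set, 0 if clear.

Bit 7 is the 8th from the right.
  10111111101000101100
              ^
That bit is 0.

Answer: 0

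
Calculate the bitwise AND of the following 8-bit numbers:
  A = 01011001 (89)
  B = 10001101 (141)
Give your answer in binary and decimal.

Apply & to each column (1 only where both bits are 1):
  01011001
& 10001101
----------
  00001001

Answer: 00001001 (9)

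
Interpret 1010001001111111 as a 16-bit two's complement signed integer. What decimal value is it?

MSB is 1, so the value is negative. Find the magnitude:
1. Invert bits:  0101110110000000
2. Add 1:        0101110110000001  = 23937
3. Apply sign:   -23937

Answer: -23937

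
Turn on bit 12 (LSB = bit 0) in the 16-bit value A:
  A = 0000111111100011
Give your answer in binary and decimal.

Mask = 1 << 12 = 0001000000000000
Bit 12 of A is 0, so OR-ing with the mask flips it to 1.
  0000111111100011
| 0001000000000000
------------------
  0001111111100011

Answer: 0001111111100011 (8163)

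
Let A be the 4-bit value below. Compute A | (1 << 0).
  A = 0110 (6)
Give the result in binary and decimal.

Mask = 1 << 0 = 0001
Bit 0 of A is 0, so OR-ing with the mask flips it to 1.
  0110
| 0001
------
  0111

Answer: 0111 (7)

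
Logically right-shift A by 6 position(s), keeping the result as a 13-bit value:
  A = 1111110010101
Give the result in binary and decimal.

Logical shift right by 6: drop the bottom 6 bit(s), prepend 6 zero(s) on the left.
  1111110010101  ->  keep [1111110], discard [010101], prepend 000000
= 0000001111110

Answer: 0000001111110 (126)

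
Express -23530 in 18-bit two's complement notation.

1. Binary of +23530:  000101101111101010
2. Invert bits:     111010010000010101
3. Add 1:           111010010000010110

Answer: 111010010000010110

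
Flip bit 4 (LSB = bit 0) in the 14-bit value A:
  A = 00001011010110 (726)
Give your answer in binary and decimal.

Mask = 1 << 4 = 00000000010000
Bit 4 of A is 1; XOR with the mask flips it to 0.
  00001011010110
^ 00000000010000
----------------
  00001011000110

Answer: 00001011000110 (710)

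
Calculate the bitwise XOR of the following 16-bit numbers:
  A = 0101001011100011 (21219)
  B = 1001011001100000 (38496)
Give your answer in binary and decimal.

Apply ^ to each column (1 where bits differ):
  0101001011100011
^ 1001011001100000
------------------
  1100010010000011

Answer: 1100010010000011 (50307)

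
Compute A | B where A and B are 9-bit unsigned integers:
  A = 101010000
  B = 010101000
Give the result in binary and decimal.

Apply | to each column (1 where either bit is 1):
  101010000
| 010101000
-----------
  111111000

Answer: 111111000 (504)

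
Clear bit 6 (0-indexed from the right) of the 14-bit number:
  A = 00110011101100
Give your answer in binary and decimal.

Mask = ~(1 << 6) = 11111110111111
Bit 6 of A is 1, so AND-ing with the mask clears it to 0.
  00110011101100
& 11111110111111
----------------
  00110010101100

Answer: 00110010101100 (3244)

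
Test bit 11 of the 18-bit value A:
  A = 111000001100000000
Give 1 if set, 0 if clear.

Bit 11 is the 12th from the right.
  111000001100000000
        ^
That bit is 0.

Answer: 0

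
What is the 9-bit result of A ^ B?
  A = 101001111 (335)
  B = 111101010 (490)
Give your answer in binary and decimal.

Apply ^ to each column (1 where bits differ):
  101001111
^ 111101010
-----------
  010100101

Answer: 010100101 (165)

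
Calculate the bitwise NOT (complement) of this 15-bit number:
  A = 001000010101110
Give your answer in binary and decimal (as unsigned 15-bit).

Flip each bit (0->1, 1->0):
  001000010101110
  110111101010001

Answer: 110111101010001 (28497)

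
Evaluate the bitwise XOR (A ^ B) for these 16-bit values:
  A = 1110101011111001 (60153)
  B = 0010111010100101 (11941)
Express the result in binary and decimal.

Apply ^ to each column (1 where bits differ):
  1110101011111001
^ 0010111010100101
------------------
  1100010001011100

Answer: 1100010001011100 (50268)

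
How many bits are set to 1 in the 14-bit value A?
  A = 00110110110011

00110110110011
1-bits at positions (from bit 0 = LSB): 0, 1, 4, 5, 7, 8, 10, 11
Count = 8

Answer: 8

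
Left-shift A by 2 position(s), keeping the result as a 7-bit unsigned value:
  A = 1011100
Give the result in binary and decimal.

Shift left by 2: drop the top 2 bit(s), append 2 zero(s) on the right.
  1011100  ->  discard [10], keep [11100], append 00
= 1110000

Answer: 1110000 (112)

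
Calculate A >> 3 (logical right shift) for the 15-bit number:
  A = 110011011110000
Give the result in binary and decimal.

Logical shift right by 3: drop the bottom 3 bit(s), prepend 3 zero(s) on the left.
  110011011110000  ->  keep [110011011110], discard [000], prepend 000
= 000110011011110

Answer: 000110011011110 (3294)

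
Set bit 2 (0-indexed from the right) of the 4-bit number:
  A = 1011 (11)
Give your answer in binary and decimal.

Mask = 1 << 2 = 0100
Bit 2 of A is 0, so OR-ing with the mask flips it to 1.
  1011
| 0100
------
  1111

Answer: 1111 (15)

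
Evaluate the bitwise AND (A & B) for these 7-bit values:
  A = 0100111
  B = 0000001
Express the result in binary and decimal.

Apply & to each column (1 only where both bits are 1):
  0100111
& 0000001
---------
  0000001

Answer: 0000001 (1)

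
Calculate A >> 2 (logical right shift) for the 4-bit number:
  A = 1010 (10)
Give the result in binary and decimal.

Logical shift right by 2: drop the bottom 2 bit(s), prepend 2 zero(s) on the left.
  1010  ->  keep [10], discard [10], prepend 00
= 0010

Answer: 0010 (2)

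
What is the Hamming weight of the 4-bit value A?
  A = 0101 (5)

0101
1-bits at positions (from bit 0 = LSB): 0, 2
Count = 2

Answer: 2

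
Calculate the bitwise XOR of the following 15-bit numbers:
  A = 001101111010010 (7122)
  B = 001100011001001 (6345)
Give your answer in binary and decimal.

Apply ^ to each column (1 where bits differ):
  001101111010010
^ 001100011001001
-----------------
  000001100011011

Answer: 000001100011011 (795)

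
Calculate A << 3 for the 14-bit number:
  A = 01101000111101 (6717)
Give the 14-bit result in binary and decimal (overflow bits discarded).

Shift left by 3: drop the top 3 bit(s), append 3 zero(s) on the right.
  01101000111101  ->  discard [011], keep [01000111101], append 000
= 01000111101000

Answer: 01000111101000 (4584)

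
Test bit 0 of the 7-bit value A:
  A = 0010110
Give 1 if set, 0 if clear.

Bit 0 is the 1st from the right.
  0010110
        ^
That bit is 0.

Answer: 0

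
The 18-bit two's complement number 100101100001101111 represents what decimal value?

MSB is 1, so the value is negative. Find the magnitude:
1. Invert bits:  011010011110010000
2. Add 1:        011010011110010001  = 108433
3. Apply sign:   -108433

Answer: -108433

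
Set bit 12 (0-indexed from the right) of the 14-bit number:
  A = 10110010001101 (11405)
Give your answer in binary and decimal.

Mask = 1 << 12 = 01000000000000
Bit 12 of A is 0, so OR-ing with the mask flips it to 1.
  10110010001101
| 01000000000000
----------------
  11110010001101

Answer: 11110010001101 (15501)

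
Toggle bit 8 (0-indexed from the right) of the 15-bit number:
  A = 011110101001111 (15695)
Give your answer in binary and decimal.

Mask = 1 << 8 = 000000100000000
Bit 8 of A is 1; XOR with the mask flips it to 0.
  011110101001111
^ 000000100000000
-----------------
  011110001001111

Answer: 011110001001111 (15439)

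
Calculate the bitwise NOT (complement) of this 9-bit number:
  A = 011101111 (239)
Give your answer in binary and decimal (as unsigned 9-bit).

Flip each bit (0->1, 1->0):
  011101111
  100010000

Answer: 100010000 (272)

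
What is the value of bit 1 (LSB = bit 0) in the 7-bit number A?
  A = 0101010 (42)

Bit 1 is the 2nd from the right.
  0101010
       ^
That bit is 1.

Answer: 1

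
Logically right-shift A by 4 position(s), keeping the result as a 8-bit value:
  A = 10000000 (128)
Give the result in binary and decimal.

Logical shift right by 4: drop the bottom 4 bit(s), prepend 4 zero(s) on the left.
  10000000  ->  keep [1000], discard [0000], prepend 0000
= 00001000

Answer: 00001000 (8)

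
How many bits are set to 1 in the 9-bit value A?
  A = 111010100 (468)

111010100
1-bits at positions (from bit 0 = LSB): 2, 4, 6, 7, 8
Count = 5

Answer: 5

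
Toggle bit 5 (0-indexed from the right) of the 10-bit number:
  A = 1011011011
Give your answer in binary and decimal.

Mask = 1 << 5 = 0000100000
Bit 5 of A is 0; XOR with the mask flips it to 1.
  1011011011
^ 0000100000
------------
  1011111011

Answer: 1011111011 (763)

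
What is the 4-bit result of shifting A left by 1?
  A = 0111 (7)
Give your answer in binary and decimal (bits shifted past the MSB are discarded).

Shift left by 1: drop the top 1 bit(s), append 1 zero(s) on the right.
  0111  ->  discard [0], keep [111], append 0
= 1110

Answer: 1110 (14)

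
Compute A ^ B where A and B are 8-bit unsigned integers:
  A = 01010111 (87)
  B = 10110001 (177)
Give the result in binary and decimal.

Apply ^ to each column (1 where bits differ):
  01010111
^ 10110001
----------
  11100110

Answer: 11100110 (230)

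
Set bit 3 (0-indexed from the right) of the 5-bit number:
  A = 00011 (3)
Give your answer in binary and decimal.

Mask = 1 << 3 = 01000
Bit 3 of A is 0, so OR-ing with the mask flips it to 1.
  00011
| 01000
-------
  01011

Answer: 01011 (11)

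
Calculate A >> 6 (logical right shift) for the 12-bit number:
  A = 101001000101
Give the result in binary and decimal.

Logical shift right by 6: drop the bottom 6 bit(s), prepend 6 zero(s) on the left.
  101001000101  ->  keep [101001], discard [000101], prepend 000000
= 000000101001

Answer: 000000101001 (41)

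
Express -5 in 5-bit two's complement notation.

1. Binary of +5:  00101
2. Invert bits:     11010
3. Add 1:           11011

Answer: 11011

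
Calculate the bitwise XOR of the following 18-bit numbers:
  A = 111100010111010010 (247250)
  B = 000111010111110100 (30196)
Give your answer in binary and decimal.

Apply ^ to each column (1 where bits differ):
  111100010111010010
^ 000111010111110100
--------------------
  111011000000100110

Answer: 111011000000100110 (241702)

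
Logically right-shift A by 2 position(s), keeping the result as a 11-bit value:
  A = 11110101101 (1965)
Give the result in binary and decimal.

Logical shift right by 2: drop the bottom 2 bit(s), prepend 2 zero(s) on the left.
  11110101101  ->  keep [111101011], discard [01], prepend 00
= 00111101011

Answer: 00111101011 (491)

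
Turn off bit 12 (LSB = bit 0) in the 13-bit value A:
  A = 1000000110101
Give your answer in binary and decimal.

Mask = ~(1 << 12) = 0111111111111
Bit 12 of A is 1, so AND-ing with the mask clears it to 0.
  1000000110101
& 0111111111111
---------------
  0000000110101

Answer: 0000000110101 (53)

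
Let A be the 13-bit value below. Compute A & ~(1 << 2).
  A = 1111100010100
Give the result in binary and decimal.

Mask = ~(1 << 2) = 1111111111011
Bit 2 of A is 1, so AND-ing with the mask clears it to 0.
  1111100010100
& 1111111111011
---------------
  1111100010000

Answer: 1111100010000 (7952)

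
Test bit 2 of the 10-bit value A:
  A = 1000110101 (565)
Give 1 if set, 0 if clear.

Bit 2 is the 3rd from the right.
  1000110101
         ^
That bit is 1.

Answer: 1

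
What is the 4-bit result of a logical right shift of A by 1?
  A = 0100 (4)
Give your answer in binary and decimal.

Logical shift right by 1: drop the bottom 1 bit(s), prepend 1 zero(s) on the left.
  0100  ->  keep [010], discard [0], prepend 0
= 0010

Answer: 0010 (2)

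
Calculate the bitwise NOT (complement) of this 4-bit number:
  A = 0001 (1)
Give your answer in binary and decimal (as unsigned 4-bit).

Flip each bit (0->1, 1->0):
  0001
  1110

Answer: 1110 (14)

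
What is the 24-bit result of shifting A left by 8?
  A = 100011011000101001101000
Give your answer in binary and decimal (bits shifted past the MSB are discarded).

Shift left by 8: drop the top 8 bit(s), append 8 zero(s) on the right.
  100011011000101001101000  ->  discard [10001101], keep [1000101001101000], append 00000000
= 100010100110100000000000

Answer: 100010100110100000000000 (9070592)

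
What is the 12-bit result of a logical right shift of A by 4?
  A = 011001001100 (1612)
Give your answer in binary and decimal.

Logical shift right by 4: drop the bottom 4 bit(s), prepend 4 zero(s) on the left.
  011001001100  ->  keep [01100100], discard [1100], prepend 0000
= 000001100100

Answer: 000001100100 (100)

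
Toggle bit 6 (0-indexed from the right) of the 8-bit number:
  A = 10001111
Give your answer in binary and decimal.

Mask = 1 << 6 = 01000000
Bit 6 of A is 0; XOR with the mask flips it to 1.
  10001111
^ 01000000
----------
  11001111

Answer: 11001111 (207)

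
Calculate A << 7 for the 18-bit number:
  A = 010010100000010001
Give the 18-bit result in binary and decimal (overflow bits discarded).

Shift left by 7: drop the top 7 bit(s), append 7 zero(s) on the right.
  010010100000010001  ->  discard [0100101], keep [00000010001], append 0000000
= 000000100010000000

Answer: 000000100010000000 (2176)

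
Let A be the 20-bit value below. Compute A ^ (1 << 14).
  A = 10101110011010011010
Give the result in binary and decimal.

Mask = 1 << 14 = 00000100000000000000
Bit 14 of A is 1; XOR with the mask flips it to 0.
  10101110011010011010
^ 00000100000000000000
----------------------
  10101010011010011010

Answer: 10101010011010011010 (698010)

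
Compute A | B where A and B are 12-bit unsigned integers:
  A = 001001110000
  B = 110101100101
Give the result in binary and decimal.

Apply | to each column (1 where either bit is 1):
  001001110000
| 110101100101
--------------
  111101110101

Answer: 111101110101 (3957)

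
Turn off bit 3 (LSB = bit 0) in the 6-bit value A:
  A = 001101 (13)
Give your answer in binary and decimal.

Mask = ~(1 << 3) = 110111
Bit 3 of A is 1, so AND-ing with the mask clears it to 0.
  001101
& 110111
--------
  000101

Answer: 000101 (5)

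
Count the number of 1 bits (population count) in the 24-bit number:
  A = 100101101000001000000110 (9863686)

100101101000001000000110
1-bits at positions (from bit 0 = LSB): 1, 2, 9, 15, 17, 18, 20, 23
Count = 8

Answer: 8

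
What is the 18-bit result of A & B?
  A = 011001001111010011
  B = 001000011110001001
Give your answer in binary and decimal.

Apply & to each column (1 only where both bits are 1):
  011001001111010011
& 001000011110001001
--------------------
  001000001110000001

Answer: 001000001110000001 (33665)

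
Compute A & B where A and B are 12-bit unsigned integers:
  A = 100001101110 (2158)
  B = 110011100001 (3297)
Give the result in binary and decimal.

Apply & to each column (1 only where both bits are 1):
  100001101110
& 110011100001
--------------
  100001100000

Answer: 100001100000 (2144)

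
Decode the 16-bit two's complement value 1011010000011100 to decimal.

MSB is 1, so the value is negative. Find the magnitude:
1. Invert bits:  0100101111100011
2. Add 1:        0100101111100100  = 19428
3. Apply sign:   -19428

Answer: -19428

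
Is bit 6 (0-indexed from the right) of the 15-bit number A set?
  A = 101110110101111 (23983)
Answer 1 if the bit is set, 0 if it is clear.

Bit 6 is the 7th from the right.
  101110110101111
          ^
That bit is 0.

Answer: 0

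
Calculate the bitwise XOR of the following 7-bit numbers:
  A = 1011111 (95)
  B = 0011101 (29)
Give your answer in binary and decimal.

Apply ^ to each column (1 where bits differ):
  1011111
^ 0011101
---------
  1000010

Answer: 1000010 (66)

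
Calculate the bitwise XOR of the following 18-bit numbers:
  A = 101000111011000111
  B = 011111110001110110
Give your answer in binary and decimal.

Apply ^ to each column (1 where bits differ):
  101000111011000111
^ 011111110001110110
--------------------
  110111001010110001

Answer: 110111001010110001 (225969)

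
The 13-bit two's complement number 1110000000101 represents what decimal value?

MSB is 1, so the value is negative. Find the magnitude:
1. Invert bits:  0001111111010
2. Add 1:        0001111111011  = 1019
3. Apply sign:   -1019

Answer: -1019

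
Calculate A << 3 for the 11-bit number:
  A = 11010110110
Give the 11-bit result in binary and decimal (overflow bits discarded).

Shift left by 3: drop the top 3 bit(s), append 3 zero(s) on the right.
  11010110110  ->  discard [110], keep [10110110], append 000
= 10110110000

Answer: 10110110000 (1456)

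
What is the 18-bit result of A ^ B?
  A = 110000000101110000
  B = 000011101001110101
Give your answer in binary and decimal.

Apply ^ to each column (1 where bits differ):
  110000000101110000
^ 000011101001110101
--------------------
  110011101100000101

Answer: 110011101100000101 (211717)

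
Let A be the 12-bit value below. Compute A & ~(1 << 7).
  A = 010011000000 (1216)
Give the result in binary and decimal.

Mask = ~(1 << 7) = 111101111111
Bit 7 of A is 1, so AND-ing with the mask clears it to 0.
  010011000000
& 111101111111
--------------
  010001000000

Answer: 010001000000 (1088)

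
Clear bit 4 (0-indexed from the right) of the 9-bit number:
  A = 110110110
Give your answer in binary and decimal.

Mask = ~(1 << 4) = 111101111
Bit 4 of A is 1, so AND-ing with the mask clears it to 0.
  110110110
& 111101111
-----------
  110100110

Answer: 110100110 (422)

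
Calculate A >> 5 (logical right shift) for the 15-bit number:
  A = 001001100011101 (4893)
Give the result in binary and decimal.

Logical shift right by 5: drop the bottom 5 bit(s), prepend 5 zero(s) on the left.
  001001100011101  ->  keep [0010011000], discard [11101], prepend 00000
= 000000010011000

Answer: 000000010011000 (152)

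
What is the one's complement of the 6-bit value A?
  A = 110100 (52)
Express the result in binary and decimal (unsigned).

Flip each bit (0->1, 1->0):
  110100
  001011

Answer: 001011 (11)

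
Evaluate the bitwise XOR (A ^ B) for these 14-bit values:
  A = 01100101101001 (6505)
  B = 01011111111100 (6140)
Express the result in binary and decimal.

Apply ^ to each column (1 where bits differ):
  01100101101001
^ 01011111111100
----------------
  00111010010101

Answer: 00111010010101 (3733)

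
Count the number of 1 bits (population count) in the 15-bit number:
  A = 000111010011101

000111010011101
1-bits at positions (from bit 0 = LSB): 0, 2, 3, 4, 7, 9, 10, 11
Count = 8

Answer: 8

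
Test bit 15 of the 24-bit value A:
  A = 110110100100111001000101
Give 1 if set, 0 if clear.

Bit 15 is the 16th from the right.
  110110100100111001000101
          ^
That bit is 0.

Answer: 0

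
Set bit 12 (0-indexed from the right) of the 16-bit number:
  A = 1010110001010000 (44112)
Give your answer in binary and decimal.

Mask = 1 << 12 = 0001000000000000
Bit 12 of A is 0, so OR-ing with the mask flips it to 1.
  1010110001010000
| 0001000000000000
------------------
  1011110001010000

Answer: 1011110001010000 (48208)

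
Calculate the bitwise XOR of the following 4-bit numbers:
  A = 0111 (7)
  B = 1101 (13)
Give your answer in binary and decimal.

Apply ^ to each column (1 where bits differ):
  0111
^ 1101
------
  1010

Answer: 1010 (10)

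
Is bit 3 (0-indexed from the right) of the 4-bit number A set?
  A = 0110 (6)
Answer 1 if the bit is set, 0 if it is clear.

Bit 3 is the 4th from the right.
  0110
  ^
That bit is 0.

Answer: 0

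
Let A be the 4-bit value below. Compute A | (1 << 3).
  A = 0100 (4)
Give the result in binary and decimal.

Mask = 1 << 3 = 1000
Bit 3 of A is 0, so OR-ing with the mask flips it to 1.
  0100
| 1000
------
  1100

Answer: 1100 (12)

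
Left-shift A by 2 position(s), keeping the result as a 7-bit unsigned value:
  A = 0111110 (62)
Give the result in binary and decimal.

Shift left by 2: drop the top 2 bit(s), append 2 zero(s) on the right.
  0111110  ->  discard [01], keep [11110], append 00
= 1111000

Answer: 1111000 (120)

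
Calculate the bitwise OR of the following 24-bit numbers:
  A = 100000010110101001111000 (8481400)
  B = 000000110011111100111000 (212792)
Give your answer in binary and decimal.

Apply | to each column (1 where either bit is 1):
  100000010110101001111000
| 000000110011111100111000
--------------------------
  100000110111111101111000

Answer: 100000110111111101111000 (8617848)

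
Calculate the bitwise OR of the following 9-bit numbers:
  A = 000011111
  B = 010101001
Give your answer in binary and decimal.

Apply | to each column (1 where either bit is 1):
  000011111
| 010101001
-----------
  010111111

Answer: 010111111 (191)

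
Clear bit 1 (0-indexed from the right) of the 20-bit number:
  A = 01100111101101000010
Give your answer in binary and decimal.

Mask = ~(1 << 1) = 11111111111111111101
Bit 1 of A is 1, so AND-ing with the mask clears it to 0.
  01100111101101000010
& 11111111111111111101
----------------------
  01100111101101000000

Answer: 01100111101101000000 (424768)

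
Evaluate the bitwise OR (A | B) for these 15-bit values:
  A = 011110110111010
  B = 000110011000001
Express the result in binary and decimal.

Apply | to each column (1 where either bit is 1):
  011110110111010
| 000110011000001
-----------------
  011110111111011

Answer: 011110111111011 (15867)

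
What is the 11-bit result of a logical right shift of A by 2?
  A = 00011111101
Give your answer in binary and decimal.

Logical shift right by 2: drop the bottom 2 bit(s), prepend 2 zero(s) on the left.
  00011111101  ->  keep [000111111], discard [01], prepend 00
= 00000111111

Answer: 00000111111 (63)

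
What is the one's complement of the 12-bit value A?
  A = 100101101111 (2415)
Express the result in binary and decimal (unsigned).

Flip each bit (0->1, 1->0):
  100101101111
  011010010000

Answer: 011010010000 (1680)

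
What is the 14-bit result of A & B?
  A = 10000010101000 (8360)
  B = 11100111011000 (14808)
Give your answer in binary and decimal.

Apply & to each column (1 only where both bits are 1):
  10000010101000
& 11100111011000
----------------
  10000010001000

Answer: 10000010001000 (8328)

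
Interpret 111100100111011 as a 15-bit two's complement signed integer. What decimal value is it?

MSB is 1, so the value is negative. Find the magnitude:
1. Invert bits:  000011011000100
2. Add 1:        000011011000101  = 1733
3. Apply sign:   -1733

Answer: -1733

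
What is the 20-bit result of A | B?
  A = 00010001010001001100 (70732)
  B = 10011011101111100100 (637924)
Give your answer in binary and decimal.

Apply | to each column (1 where either bit is 1):
  00010001010001001100
| 10011011101111100100
----------------------
  10011011111111101100

Answer: 10011011111111101100 (638956)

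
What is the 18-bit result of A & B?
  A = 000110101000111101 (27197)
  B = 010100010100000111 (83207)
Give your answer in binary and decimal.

Apply & to each column (1 only where both bits are 1):
  000110101000111101
& 010100010100000111
--------------------
  000100000000000101

Answer: 000100000000000101 (16389)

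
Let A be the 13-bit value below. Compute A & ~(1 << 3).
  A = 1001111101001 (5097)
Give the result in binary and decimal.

Mask = ~(1 << 3) = 1111111110111
Bit 3 of A is 1, so AND-ing with the mask clears it to 0.
  1001111101001
& 1111111110111
---------------
  1001111100001

Answer: 1001111100001 (5089)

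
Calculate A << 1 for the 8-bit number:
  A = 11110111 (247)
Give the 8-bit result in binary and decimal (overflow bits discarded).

Shift left by 1: drop the top 1 bit(s), append 1 zero(s) on the right.
  11110111  ->  discard [1], keep [1110111], append 0
= 11101110

Answer: 11101110 (238)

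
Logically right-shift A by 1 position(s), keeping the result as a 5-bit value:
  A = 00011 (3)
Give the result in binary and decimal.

Logical shift right by 1: drop the bottom 1 bit(s), prepend 1 zero(s) on the left.
  00011  ->  keep [0001], discard [1], prepend 0
= 00001

Answer: 00001 (1)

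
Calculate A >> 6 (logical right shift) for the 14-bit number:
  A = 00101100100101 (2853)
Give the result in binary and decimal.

Logical shift right by 6: drop the bottom 6 bit(s), prepend 6 zero(s) on the left.
  00101100100101  ->  keep [00101100], discard [100101], prepend 000000
= 00000000101100

Answer: 00000000101100 (44)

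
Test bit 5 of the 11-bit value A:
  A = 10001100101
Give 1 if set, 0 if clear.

Bit 5 is the 6th from the right.
  10001100101
       ^
That bit is 1.

Answer: 1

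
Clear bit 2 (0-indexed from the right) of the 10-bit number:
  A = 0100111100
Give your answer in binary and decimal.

Mask = ~(1 << 2) = 1111111011
Bit 2 of A is 1, so AND-ing with the mask clears it to 0.
  0100111100
& 1111111011
------------
  0100111000

Answer: 0100111000 (312)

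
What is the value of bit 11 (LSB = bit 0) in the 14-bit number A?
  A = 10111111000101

Bit 11 is the 12th from the right.
  10111111000101
    ^
That bit is 1.

Answer: 1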